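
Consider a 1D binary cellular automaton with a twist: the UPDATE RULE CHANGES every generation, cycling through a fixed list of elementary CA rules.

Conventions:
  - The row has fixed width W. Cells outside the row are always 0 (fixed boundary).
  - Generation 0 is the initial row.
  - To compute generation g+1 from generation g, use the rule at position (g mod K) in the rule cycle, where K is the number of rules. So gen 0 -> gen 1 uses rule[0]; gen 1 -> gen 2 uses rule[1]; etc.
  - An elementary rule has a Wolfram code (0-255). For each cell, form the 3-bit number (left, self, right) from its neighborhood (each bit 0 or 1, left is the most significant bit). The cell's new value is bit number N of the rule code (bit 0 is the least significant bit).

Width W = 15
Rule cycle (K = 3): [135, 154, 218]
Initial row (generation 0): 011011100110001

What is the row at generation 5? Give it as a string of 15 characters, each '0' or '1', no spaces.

Gen 0: 011011100110001
Gen 1 (rule 135): 100001001000111
Gen 2 (rule 154): 010010110101110
Gen 3 (rule 218): 101100110001111
Gen 4 (rule 135): 100001000110110
Gen 5 (rule 154): 010010101100101

Answer: 010010101100101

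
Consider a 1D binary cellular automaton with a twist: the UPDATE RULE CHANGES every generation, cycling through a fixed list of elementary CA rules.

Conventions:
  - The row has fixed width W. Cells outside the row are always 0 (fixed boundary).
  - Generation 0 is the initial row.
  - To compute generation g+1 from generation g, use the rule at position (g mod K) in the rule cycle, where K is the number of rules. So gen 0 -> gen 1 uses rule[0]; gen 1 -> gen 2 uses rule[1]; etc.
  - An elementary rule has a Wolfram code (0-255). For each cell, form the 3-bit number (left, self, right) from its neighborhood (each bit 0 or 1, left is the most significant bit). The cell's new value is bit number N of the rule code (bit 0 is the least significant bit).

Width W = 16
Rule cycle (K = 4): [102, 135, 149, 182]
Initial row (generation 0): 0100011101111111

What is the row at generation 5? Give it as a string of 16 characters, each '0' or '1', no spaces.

Answer: 0110111110110111

Derivation:
Gen 0: 0100011101111111
Gen 1 (rule 102): 1100100110000001
Gen 2 (rule 135): 0001101000111111
Gen 3 (rule 149): 1100001110011110
Gen 4 (rule 182): 0010010101101101
Gen 5 (rule 102): 0110111110110111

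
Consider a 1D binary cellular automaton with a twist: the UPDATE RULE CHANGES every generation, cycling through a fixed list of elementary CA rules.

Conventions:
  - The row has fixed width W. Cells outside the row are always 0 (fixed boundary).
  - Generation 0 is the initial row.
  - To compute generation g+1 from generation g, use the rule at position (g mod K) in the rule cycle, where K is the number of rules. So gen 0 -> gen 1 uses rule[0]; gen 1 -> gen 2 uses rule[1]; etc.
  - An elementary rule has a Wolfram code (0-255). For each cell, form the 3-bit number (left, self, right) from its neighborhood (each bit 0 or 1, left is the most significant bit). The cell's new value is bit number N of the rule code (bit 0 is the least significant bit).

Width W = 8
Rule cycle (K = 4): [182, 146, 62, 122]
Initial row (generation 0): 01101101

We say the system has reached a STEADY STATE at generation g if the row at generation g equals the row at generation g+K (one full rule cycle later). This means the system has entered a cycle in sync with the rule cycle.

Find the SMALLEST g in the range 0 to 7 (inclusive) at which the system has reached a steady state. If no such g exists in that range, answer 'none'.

Answer: none

Derivation:
Gen 0: 01101101
Gen 1 (rule 182): 10010011
Gen 2 (rule 146): 01101100
Gen 3 (rule 62): 11011010
Gen 4 (rule 122): 11111101
Gen 5 (rule 182): 01111011
Gen 6 (rule 146): 10110000
Gen 7 (rule 62): 11101000
Gen 8 (rule 122): 10110100
Gen 9 (rule 182): 11001110
Gen 10 (rule 146): 00110101
Gen 11 (rule 62): 01101111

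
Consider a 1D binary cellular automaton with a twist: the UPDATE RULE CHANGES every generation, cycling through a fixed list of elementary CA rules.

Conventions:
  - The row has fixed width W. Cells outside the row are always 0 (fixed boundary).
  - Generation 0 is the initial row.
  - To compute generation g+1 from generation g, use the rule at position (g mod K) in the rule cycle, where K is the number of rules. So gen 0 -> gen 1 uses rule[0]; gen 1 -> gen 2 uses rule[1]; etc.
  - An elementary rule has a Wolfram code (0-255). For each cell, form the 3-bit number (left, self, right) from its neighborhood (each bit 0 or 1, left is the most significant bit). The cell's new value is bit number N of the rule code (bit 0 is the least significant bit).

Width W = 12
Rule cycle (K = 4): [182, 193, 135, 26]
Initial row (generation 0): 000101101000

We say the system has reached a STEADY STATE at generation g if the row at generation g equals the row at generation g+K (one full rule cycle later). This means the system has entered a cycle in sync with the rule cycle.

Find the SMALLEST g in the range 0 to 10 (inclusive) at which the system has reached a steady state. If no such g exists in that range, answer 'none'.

Gen 0: 000101101000
Gen 1 (rule 182): 001110011100
Gen 2 (rule 193): 100110001101
Gen 3 (rule 135): 101000110001
Gen 4 (rule 26): 000101101010
Gen 5 (rule 182): 001110011111
Gen 6 (rule 193): 100110001111
Gen 7 (rule 135): 101000110110
Gen 8 (rule 26): 000101100101
Gen 9 (rule 182): 001110011111
Gen 10 (rule 193): 100110001111
Gen 11 (rule 135): 101000110110
Gen 12 (rule 26): 000101100101
Gen 13 (rule 182): 001110011111
Gen 14 (rule 193): 100110001111

Answer: 5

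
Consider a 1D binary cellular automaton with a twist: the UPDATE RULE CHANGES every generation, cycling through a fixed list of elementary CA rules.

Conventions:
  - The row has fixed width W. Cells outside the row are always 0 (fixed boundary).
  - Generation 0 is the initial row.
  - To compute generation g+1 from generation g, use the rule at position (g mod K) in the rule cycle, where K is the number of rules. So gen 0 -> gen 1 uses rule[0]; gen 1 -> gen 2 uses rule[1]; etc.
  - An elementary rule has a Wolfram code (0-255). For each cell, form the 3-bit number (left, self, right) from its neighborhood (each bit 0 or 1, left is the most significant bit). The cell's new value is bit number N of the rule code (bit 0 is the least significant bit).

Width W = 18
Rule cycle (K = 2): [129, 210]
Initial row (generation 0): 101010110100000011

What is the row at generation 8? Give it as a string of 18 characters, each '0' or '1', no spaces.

Gen 0: 101010110100000011
Gen 1 (rule 129): 000000000001111000
Gen 2 (rule 210): 000000000010111100
Gen 3 (rule 129): 111111111000011001
Gen 4 (rule 210): 011111111100101110
Gen 5 (rule 129): 001111111000000100
Gen 6 (rule 210): 010111111100001010
Gen 7 (rule 129): 000011111001100000
Gen 8 (rule 210): 000101111110110000

Answer: 000101111110110000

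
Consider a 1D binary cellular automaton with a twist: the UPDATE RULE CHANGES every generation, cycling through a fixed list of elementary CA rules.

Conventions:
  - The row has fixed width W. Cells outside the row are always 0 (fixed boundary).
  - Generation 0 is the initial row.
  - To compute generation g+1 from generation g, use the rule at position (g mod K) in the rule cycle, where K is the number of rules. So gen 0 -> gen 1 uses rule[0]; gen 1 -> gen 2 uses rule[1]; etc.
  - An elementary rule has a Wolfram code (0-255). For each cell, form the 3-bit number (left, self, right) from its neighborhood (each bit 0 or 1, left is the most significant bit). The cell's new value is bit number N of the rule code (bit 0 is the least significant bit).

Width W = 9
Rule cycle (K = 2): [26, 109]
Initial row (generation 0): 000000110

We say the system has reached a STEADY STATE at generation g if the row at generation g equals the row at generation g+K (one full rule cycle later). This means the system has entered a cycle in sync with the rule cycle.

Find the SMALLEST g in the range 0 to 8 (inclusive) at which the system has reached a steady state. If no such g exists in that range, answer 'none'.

Gen 0: 000000110
Gen 1 (rule 26): 000001101
Gen 2 (rule 109): 111101111
Gen 3 (rule 26): 100001000
Gen 4 (rule 109): 101101011
Gen 5 (rule 26): 001000010
Gen 6 (rule 109): 101011010
Gen 7 (rule 26): 000010001
Gen 8 (rule 109): 111010101
Gen 9 (rule 26): 100000000
Gen 10 (rule 109): 101111111

Answer: none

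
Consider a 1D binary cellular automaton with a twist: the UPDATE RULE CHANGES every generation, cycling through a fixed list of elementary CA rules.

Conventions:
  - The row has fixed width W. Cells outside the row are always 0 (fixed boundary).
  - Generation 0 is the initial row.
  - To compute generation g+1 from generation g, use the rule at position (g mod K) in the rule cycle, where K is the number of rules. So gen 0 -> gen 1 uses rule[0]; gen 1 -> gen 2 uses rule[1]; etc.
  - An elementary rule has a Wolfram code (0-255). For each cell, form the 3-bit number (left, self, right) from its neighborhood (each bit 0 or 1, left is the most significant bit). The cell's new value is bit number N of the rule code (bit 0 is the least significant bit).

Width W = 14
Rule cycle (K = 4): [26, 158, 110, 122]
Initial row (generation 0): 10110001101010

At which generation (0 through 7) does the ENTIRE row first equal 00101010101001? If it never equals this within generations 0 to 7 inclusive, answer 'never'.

Answer: never

Derivation:
Gen 0: 10110001101010
Gen 1 (rule 26): 00101011000001
Gen 2 (rule 158): 01101010100011
Gen 3 (rule 110): 11111111100111
Gen 4 (rule 122): 10000000111101
Gen 5 (rule 26): 01000001100000
Gen 6 (rule 158): 11100011010000
Gen 7 (rule 110): 10100111110000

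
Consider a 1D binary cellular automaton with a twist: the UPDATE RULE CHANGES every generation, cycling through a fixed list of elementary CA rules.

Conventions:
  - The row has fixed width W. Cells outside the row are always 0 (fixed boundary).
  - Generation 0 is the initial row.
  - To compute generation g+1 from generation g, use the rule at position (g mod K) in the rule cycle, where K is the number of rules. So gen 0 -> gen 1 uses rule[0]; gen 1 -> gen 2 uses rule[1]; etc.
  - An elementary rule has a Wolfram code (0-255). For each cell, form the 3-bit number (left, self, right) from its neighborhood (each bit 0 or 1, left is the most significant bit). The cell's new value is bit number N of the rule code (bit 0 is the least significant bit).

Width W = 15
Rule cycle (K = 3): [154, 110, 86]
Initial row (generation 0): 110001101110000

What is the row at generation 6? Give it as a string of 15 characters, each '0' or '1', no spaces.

Answer: 001000111000011

Derivation:
Gen 0: 110001101110000
Gen 1 (rule 154): 101011001101000
Gen 2 (rule 110): 111111011111000
Gen 3 (rule 86): 000001000001100
Gen 4 (rule 154): 000010100011010
Gen 5 (rule 110): 000111100111110
Gen 6 (rule 86): 001000111000011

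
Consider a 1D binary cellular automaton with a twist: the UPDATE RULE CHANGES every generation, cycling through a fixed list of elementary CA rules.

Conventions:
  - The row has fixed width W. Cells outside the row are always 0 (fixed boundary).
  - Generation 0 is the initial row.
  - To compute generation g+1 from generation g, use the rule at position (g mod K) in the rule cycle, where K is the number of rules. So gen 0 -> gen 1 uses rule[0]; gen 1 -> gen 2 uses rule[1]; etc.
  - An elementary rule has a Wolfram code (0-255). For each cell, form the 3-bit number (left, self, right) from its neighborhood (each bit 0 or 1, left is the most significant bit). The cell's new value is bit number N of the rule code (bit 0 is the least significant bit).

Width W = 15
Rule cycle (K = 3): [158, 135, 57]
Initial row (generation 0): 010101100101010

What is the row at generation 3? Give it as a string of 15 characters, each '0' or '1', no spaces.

Answer: 110010100100111

Derivation:
Gen 0: 010101100101010
Gen 1 (rule 158): 110101011101011
Gen 2 (rule 135): 000101001001000
Gen 3 (rule 57): 110010100100111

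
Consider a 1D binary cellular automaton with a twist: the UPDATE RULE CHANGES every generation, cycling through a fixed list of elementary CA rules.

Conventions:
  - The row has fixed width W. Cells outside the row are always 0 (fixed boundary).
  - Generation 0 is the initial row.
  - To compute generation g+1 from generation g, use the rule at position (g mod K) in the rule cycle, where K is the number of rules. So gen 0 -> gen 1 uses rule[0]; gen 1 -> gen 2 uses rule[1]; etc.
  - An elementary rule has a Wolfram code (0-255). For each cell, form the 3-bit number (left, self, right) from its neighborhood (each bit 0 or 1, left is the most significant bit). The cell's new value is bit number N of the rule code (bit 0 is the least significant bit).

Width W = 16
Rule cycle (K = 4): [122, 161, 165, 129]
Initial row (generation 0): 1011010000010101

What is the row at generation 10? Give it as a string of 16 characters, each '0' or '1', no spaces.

Gen 0: 1011010000010101
Gen 1 (rule 122): 0111101000101010
Gen 2 (rule 161): 0011010010010100
Gen 3 (rule 165): 1000110010011101
Gen 4 (rule 129): 0010000000001000
Gen 5 (rule 122): 0101000000010100
Gen 6 (rule 161): 0010011111001001
Gen 7 (rule 165): 1010001110001001
Gen 8 (rule 129): 0000100100100000
Gen 9 (rule 122): 0001011011010000
Gen 10 (rule 161): 1100100100100111

Answer: 1100100100100111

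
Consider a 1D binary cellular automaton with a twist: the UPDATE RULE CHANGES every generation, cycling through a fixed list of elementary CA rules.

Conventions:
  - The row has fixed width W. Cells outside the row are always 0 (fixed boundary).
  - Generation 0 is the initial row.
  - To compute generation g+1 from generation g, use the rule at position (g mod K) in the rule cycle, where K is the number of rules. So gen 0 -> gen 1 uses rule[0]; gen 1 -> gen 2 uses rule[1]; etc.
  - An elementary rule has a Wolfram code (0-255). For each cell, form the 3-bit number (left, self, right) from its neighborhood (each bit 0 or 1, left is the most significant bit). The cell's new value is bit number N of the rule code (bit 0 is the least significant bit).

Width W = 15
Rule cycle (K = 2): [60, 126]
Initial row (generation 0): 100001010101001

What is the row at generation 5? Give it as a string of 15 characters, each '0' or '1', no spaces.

Answer: 100000001001001

Derivation:
Gen 0: 100001010101001
Gen 1 (rule 60): 110001111111101
Gen 2 (rule 126): 111011000000111
Gen 3 (rule 60): 100110100000100
Gen 4 (rule 126): 111111110001110
Gen 5 (rule 60): 100000001001001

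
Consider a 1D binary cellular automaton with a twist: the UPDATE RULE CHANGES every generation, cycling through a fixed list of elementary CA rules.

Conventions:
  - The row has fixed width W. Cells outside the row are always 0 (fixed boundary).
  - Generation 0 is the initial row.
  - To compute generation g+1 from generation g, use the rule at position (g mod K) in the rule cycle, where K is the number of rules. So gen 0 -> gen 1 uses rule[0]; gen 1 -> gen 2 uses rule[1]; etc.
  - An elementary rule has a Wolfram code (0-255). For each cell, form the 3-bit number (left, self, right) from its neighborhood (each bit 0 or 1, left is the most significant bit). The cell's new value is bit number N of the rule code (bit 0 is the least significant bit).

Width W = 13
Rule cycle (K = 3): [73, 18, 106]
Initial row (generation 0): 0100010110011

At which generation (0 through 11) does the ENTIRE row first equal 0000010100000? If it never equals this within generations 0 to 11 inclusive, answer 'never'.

Gen 0: 0100010110011
Gen 1 (rule 73): 0001000110011
Gen 2 (rule 18): 0010101001100
Gen 3 (rule 106): 0101010011100
Gen 4 (rule 73): 0000000010101
Gen 5 (rule 18): 0000000100000
Gen 6 (rule 106): 0000001000000
Gen 7 (rule 73): 1111100011111
Gen 8 (rule 18): 0000010100000
Gen 9 (rule 106): 0000101000000
Gen 10 (rule 73): 1110000011111
Gen 11 (rule 18): 0001000100000

Answer: 8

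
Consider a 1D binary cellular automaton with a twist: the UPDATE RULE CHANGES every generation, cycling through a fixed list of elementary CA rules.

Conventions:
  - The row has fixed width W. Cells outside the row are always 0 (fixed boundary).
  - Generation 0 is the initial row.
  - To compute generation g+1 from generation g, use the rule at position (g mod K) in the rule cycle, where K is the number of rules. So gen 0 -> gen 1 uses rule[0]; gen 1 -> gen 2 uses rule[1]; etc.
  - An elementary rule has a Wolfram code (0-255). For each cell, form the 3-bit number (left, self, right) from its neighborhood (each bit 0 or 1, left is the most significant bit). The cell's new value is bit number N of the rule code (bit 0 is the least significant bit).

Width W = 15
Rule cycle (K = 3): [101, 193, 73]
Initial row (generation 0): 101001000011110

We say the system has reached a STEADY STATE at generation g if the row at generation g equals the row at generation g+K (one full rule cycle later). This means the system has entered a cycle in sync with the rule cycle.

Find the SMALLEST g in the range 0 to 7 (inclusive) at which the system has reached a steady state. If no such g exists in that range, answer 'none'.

Gen 0: 101001000011110
Gen 1 (rule 101): 111001011000010
Gen 2 (rule 193): 011000001011000
Gen 3 (rule 73): 011011100011011
Gen 4 (rule 101): 001100101001101
Gen 5 (rule 193): 100100000000100
Gen 6 (rule 73): 000001111110001
Gen 7 (rule 101): 111100000010101
Gen 8 (rule 193): 011101111000000
Gen 9 (rule 73): 010101001011111
Gen 10 (rule 101): 011111001100001

Answer: none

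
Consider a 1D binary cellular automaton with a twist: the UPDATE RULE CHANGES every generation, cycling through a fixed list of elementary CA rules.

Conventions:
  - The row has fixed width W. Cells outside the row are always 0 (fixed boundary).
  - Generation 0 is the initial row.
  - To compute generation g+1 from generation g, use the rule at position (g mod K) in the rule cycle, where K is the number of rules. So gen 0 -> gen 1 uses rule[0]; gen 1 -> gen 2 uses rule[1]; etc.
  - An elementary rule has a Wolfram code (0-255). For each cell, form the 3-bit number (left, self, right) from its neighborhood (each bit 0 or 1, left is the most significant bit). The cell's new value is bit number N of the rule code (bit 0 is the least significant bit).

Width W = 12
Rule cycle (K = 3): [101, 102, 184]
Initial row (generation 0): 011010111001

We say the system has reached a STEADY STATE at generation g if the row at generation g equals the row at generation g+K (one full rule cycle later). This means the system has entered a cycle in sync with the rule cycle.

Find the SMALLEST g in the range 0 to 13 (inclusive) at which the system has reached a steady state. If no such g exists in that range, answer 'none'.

Answer: none

Derivation:
Gen 0: 011010111001
Gen 1 (rule 101): 001111001001
Gen 2 (rule 102): 010001011011
Gen 3 (rule 184): 001000110110
Gen 4 (rule 101): 101010011010
Gen 5 (rule 102): 111110101110
Gen 6 (rule 184): 111101011101
Gen 7 (rule 101): 000111100111
Gen 8 (rule 102): 001000101001
Gen 9 (rule 184): 000100010100
Gen 10 (rule 101): 110101011101
Gen 11 (rule 102): 011111100111
Gen 12 (rule 184): 011111010110
Gen 13 (rule 101): 000001111010
Gen 14 (rule 102): 000010001110
Gen 15 (rule 184): 000001001101
Gen 16 (rule 101): 111101000111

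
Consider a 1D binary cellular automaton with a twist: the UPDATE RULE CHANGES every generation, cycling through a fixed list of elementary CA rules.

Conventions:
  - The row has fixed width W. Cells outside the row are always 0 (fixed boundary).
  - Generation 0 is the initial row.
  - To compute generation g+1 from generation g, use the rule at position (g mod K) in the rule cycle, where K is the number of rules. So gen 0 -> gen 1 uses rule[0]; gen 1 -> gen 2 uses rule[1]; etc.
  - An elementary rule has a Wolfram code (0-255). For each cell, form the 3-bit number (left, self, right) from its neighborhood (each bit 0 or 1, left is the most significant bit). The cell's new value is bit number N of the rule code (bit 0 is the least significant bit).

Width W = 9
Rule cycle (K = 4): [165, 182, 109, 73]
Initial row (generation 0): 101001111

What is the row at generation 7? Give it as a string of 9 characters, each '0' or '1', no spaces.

Gen 0: 101001111
Gen 1 (rule 165): 111000110
Gen 2 (rule 182): 010101001
Gen 3 (rule 109): 011111001
Gen 4 (rule 73): 010001000
Gen 5 (rule 165): 010101011
Gen 6 (rule 182): 111111100
Gen 7 (rule 109): 100000101

Answer: 100000101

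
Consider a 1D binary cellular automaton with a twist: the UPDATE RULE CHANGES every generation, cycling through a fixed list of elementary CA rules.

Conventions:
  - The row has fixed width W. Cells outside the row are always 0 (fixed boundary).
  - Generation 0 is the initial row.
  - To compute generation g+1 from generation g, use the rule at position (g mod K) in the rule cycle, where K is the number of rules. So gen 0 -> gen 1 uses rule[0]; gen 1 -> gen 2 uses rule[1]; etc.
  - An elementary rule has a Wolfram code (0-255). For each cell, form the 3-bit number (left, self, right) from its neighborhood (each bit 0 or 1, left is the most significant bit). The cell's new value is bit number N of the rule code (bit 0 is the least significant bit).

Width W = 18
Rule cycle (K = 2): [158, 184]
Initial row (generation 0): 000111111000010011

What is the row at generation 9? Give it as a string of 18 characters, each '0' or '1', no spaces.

Answer: 101111001111111011

Derivation:
Gen 0: 000111111000010011
Gen 1 (rule 158): 001111110100111110
Gen 2 (rule 184): 001111101010111101
Gen 3 (rule 158): 011111001010111001
Gen 4 (rule 184): 011110100101110100
Gen 5 (rule 158): 111100111101100110
Gen 6 (rule 184): 111010111011010101
Gen 7 (rule 158): 110010110010010101
Gen 8 (rule 184): 101001101001001010
Gen 9 (rule 158): 101111001111111011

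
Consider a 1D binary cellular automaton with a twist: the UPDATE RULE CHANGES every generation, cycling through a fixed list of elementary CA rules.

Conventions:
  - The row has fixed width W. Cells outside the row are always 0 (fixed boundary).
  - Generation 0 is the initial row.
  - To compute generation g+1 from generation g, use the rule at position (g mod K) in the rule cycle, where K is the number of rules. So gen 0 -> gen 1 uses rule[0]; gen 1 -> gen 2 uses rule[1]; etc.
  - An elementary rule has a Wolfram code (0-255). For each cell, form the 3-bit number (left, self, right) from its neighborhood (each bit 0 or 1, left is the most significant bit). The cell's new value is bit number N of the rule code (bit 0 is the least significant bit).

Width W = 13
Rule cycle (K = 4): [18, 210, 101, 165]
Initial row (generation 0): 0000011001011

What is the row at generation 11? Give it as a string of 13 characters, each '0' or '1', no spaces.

Gen 0: 0000011001011
Gen 1 (rule 18): 0000100110000
Gen 2 (rule 210): 0001011011000
Gen 3 (rule 101): 1101101101011
Gen 4 (rule 165): 0010010011100
Gen 5 (rule 18): 0101101100010
Gen 6 (rule 210): 1000100110101
Gen 7 (rule 101): 1010100011111
Gen 8 (rule 165): 1111101001110
Gen 9 (rule 18): 0000000110001
Gen 10 (rule 210): 0000001011010
Gen 11 (rule 101): 1111101101110

Answer: 1111101101110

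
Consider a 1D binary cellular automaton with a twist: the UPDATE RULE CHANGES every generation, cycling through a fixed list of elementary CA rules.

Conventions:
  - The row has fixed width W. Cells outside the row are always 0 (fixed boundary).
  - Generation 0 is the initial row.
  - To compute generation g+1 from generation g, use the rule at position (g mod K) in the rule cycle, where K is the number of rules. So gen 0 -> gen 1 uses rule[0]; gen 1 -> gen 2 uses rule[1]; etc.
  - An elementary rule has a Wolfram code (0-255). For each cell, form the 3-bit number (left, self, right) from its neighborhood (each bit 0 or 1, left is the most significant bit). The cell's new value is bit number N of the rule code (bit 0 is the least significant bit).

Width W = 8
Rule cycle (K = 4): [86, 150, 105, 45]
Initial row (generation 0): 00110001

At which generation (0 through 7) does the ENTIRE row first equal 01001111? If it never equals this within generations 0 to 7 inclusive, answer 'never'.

Answer: never

Derivation:
Gen 0: 00110001
Gen 1 (rule 86): 01011011
Gen 2 (rule 150): 11000000
Gen 3 (rule 105): 11011111
Gen 4 (rule 45): 10110000
Gen 5 (rule 86): 10011000
Gen 6 (rule 150): 11100100
Gen 7 (rule 105): 10100001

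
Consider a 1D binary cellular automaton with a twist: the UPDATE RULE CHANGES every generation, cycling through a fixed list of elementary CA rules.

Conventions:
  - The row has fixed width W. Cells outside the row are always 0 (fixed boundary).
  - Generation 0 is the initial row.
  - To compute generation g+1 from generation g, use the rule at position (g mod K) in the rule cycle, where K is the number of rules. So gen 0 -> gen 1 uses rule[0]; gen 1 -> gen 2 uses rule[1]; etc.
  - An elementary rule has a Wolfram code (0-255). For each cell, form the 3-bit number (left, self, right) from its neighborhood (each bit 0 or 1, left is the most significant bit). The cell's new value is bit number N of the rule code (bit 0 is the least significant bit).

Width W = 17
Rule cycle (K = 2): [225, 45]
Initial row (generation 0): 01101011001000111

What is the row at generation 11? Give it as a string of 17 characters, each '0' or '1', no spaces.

Answer: 01111111011110001

Derivation:
Gen 0: 01101011001000111
Gen 1 (rule 225): 00110101000010011
Gen 2 (rule 45): 10101111011010010
Gen 3 (rule 225): 01010111101100000
Gen 4 (rule 45): 01111100011001111
Gen 5 (rule 225): 00111101001000111
Gen 6 (rule 45): 10100011001010100
Gen 7 (rule 225): 01001001000101001
Gen 8 (rule 45): 01001001010111001
Gen 9 (rule 225): 00000000101011000
Gen 10 (rule 45): 11111110111110011
Gen 11 (rule 225): 01111111011110001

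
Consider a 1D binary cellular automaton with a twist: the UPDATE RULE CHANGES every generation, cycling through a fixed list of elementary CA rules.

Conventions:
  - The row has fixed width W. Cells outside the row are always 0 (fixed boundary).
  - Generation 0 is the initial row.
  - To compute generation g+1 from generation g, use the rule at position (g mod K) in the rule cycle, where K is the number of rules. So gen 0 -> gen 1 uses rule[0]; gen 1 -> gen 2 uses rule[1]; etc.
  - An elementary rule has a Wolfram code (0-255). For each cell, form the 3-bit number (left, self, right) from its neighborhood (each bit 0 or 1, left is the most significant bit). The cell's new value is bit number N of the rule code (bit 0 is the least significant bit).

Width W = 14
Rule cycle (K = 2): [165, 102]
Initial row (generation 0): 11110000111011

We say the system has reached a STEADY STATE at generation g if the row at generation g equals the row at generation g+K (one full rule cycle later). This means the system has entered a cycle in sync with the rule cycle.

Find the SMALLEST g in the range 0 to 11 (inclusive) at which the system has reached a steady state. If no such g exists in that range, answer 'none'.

Answer: none

Derivation:
Gen 0: 11110000111011
Gen 1 (rule 165): 01100110010100
Gen 2 (rule 102): 10101010111100
Gen 3 (rule 165): 11111111011001
Gen 4 (rule 102): 00000001101011
Gen 5 (rule 165): 11111100011100
Gen 6 (rule 102): 00000100100100
Gen 7 (rule 165): 11110100100101
Gen 8 (rule 102): 00011101101111
Gen 9 (rule 165): 11001010010110
Gen 10 (rule 102): 01011110111010
Gen 11 (rule 165): 01101101010110
Gen 12 (rule 102): 10110111111010
Gen 13 (rule 165): 11001011110110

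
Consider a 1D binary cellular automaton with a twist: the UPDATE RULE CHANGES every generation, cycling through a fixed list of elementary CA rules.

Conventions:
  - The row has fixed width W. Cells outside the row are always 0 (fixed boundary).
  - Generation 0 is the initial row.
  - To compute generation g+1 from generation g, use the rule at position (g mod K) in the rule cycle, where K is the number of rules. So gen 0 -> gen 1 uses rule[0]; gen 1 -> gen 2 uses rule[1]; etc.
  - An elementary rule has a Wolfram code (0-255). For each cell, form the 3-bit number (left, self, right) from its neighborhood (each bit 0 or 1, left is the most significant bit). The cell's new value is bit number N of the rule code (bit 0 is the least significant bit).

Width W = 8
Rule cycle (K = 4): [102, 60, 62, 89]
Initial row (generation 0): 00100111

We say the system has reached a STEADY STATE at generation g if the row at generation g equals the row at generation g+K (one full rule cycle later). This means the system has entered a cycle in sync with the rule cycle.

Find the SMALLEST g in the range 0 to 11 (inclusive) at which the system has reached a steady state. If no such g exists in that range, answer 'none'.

Gen 0: 00100111
Gen 1 (rule 102): 01101001
Gen 2 (rule 60): 01011101
Gen 3 (rule 62): 11110011
Gen 4 (rule 89): 10011011
Gen 5 (rule 102): 10101101
Gen 6 (rule 60): 11111011
Gen 7 (rule 62): 10000110
Gen 8 (rule 89): 01110111
Gen 9 (rule 102): 10011001
Gen 10 (rule 60): 11010101
Gen 11 (rule 62): 10111111
Gen 12 (rule 89): 00100001
Gen 13 (rule 102): 01100011
Gen 14 (rule 60): 01010010
Gen 15 (rule 62): 11111111

Answer: none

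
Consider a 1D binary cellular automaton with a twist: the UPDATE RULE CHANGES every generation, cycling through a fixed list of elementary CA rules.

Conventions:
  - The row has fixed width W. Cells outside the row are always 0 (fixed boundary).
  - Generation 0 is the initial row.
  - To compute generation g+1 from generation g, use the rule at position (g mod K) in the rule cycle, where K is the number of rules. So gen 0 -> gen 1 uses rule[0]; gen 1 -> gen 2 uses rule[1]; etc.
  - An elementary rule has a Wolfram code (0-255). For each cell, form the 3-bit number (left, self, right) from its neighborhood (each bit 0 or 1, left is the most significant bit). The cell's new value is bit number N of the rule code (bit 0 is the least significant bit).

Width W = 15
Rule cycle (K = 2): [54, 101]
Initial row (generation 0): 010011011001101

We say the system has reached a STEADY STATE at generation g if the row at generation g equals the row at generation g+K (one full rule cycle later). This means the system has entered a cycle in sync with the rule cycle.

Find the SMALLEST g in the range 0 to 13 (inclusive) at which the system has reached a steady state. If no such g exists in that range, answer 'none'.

Answer: none

Derivation:
Gen 0: 010011011001101
Gen 1 (rule 54): 111100100110011
Gen 2 (rule 101): 000100100010001
Gen 3 (rule 54): 001111110111011
Gen 4 (rule 101): 100000011001101
Gen 5 (rule 54): 110000100110011
Gen 6 (rule 101): 010110100010001
Gen 7 (rule 54): 111001110111011
Gen 8 (rule 101): 001000011001101
Gen 9 (rule 54): 011100100110011
Gen 10 (rule 101): 000100100010001
Gen 11 (rule 54): 001111110111011
Gen 12 (rule 101): 100000011001101
Gen 13 (rule 54): 110000100110011
Gen 14 (rule 101): 010110100010001
Gen 15 (rule 54): 111001110111011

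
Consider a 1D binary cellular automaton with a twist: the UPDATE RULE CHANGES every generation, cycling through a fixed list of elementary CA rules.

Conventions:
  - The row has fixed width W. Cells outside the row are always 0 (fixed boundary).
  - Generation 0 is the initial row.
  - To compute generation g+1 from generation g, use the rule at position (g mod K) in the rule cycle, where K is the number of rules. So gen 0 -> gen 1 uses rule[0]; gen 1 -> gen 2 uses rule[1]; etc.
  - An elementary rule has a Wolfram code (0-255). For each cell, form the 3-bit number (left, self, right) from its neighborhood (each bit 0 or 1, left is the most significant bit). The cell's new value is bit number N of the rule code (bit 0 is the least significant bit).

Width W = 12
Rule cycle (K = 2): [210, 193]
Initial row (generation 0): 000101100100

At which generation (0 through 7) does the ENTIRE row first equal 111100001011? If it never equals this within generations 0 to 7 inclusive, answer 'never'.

Answer: 6

Derivation:
Gen 0: 000101100100
Gen 1 (rule 210): 001000111010
Gen 2 (rule 193): 100010011000
Gen 3 (rule 210): 010101101100
Gen 4 (rule 193): 000000100101
Gen 5 (rule 210): 000001011000
Gen 6 (rule 193): 111100001011
Gen 7 (rule 210): 011110010001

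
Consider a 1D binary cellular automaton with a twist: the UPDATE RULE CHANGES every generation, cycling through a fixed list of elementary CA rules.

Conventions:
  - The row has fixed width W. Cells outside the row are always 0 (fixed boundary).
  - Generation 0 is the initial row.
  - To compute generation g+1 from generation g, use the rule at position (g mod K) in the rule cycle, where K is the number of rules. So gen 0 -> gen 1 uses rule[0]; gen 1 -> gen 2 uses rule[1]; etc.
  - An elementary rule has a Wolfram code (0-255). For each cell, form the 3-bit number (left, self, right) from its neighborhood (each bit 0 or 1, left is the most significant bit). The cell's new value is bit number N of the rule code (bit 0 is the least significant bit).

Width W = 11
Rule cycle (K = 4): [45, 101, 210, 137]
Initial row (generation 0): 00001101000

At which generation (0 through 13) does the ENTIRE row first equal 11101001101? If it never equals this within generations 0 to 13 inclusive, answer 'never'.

Gen 0: 00001101000
Gen 1 (rule 45): 11101011011
Gen 2 (rule 101): 00111101101
Gen 3 (rule 210): 01011100100
Gen 4 (rule 137): 00011000001
Gen 5 (rule 45): 11010011101
Gen 6 (rule 101): 01110000111
Gen 7 (rule 210): 10111001011
Gen 8 (rule 137): 00110000010
Gen 9 (rule 45): 10100111010
Gen 10 (rule 101): 11100001110
Gen 11 (rule 210): 01110010111
Gen 12 (rule 137): 01100000110
Gen 13 (rule 45): 01001110100

Answer: never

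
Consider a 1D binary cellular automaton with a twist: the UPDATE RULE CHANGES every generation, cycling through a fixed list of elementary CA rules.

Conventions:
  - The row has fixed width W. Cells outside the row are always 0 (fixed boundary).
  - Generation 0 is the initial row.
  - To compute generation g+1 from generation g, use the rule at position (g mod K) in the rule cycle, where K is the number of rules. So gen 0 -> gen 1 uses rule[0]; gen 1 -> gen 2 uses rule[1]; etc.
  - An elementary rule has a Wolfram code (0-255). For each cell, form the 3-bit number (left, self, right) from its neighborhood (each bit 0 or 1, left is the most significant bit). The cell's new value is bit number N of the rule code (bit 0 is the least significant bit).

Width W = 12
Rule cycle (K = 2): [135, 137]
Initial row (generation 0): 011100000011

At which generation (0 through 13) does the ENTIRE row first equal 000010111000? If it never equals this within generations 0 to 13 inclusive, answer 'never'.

Gen 0: 011100000011
Gen 1 (rule 135): 101001111100
Gen 2 (rule 137): 000001111001
Gen 3 (rule 135): 111110110011
Gen 4 (rule 137): 111100100010
Gen 5 (rule 135): 011001101110
Gen 6 (rule 137): 010001001100
Gen 7 (rule 135): 110111010001
Gen 8 (rule 137): 100110000100
Gen 9 (rule 135): 101000111101
Gen 10 (rule 137): 000010111000
Gen 11 (rule 135): 111110010011
Gen 12 (rule 137): 111100000010
Gen 13 (rule 135): 011001111110

Answer: 10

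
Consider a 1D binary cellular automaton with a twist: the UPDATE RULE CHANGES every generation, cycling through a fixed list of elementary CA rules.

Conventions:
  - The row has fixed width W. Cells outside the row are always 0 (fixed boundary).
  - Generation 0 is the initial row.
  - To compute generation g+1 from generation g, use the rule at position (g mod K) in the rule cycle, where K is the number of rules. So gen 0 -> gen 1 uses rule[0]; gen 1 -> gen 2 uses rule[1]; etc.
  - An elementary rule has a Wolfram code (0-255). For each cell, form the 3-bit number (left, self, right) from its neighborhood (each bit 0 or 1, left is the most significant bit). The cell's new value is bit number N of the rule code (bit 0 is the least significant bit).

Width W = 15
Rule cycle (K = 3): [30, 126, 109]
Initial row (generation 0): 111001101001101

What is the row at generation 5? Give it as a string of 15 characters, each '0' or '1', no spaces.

Answer: 100111100000001

Derivation:
Gen 0: 111001101001101
Gen 1 (rule 30): 100111001111001
Gen 2 (rule 126): 111101111001111
Gen 3 (rule 109): 100111001001001
Gen 4 (rule 30): 111100111111111
Gen 5 (rule 126): 100111100000001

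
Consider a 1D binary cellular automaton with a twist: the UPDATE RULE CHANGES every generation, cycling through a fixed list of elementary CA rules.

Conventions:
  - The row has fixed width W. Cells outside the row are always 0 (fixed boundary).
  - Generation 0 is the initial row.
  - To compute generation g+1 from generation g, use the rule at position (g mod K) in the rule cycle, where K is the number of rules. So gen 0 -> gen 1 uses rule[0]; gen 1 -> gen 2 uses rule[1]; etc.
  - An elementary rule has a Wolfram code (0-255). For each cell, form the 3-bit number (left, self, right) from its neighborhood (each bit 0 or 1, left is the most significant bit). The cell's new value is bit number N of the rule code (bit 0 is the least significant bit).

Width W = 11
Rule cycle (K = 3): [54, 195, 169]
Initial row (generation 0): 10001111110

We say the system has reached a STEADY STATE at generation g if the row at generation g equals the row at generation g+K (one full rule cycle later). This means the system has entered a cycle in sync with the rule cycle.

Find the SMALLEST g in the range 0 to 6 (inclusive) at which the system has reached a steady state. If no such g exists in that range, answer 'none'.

Gen 0: 10001111110
Gen 1 (rule 54): 11010000001
Gen 2 (rule 195): 01000111110
Gen 3 (rule 169): 00010111100
Gen 4 (rule 54): 00111000010
Gen 5 (rule 195): 11011011100
Gen 6 (rule 169): 10110111001
Gen 7 (rule 54): 11001000111
Gen 8 (rule 195): 01010011011
Gen 9 (rule 169): 00100010110

Answer: none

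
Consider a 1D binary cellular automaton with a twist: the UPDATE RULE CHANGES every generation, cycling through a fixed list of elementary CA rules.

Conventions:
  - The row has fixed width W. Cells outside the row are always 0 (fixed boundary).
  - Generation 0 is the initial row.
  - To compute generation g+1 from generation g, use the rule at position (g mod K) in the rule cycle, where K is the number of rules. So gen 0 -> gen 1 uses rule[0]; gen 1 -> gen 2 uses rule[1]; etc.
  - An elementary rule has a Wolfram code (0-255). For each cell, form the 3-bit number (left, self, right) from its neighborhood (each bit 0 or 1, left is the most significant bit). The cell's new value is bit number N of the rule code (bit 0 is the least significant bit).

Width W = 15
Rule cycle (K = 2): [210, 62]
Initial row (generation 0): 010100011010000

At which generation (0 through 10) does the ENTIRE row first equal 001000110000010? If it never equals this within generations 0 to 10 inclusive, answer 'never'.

Answer: never

Derivation:
Gen 0: 010100011010000
Gen 1 (rule 210): 100010101001000
Gen 2 (rule 62): 110111111111100
Gen 3 (rule 210): 010011111111110
Gen 4 (rule 62): 111110000000001
Gen 5 (rule 210): 011111000000010
Gen 6 (rule 62): 110000100000111
Gen 7 (rule 210): 011001010001011
Gen 8 (rule 62): 110111111011110
Gen 9 (rule 210): 010011111001111
Gen 10 (rule 62): 111110000111000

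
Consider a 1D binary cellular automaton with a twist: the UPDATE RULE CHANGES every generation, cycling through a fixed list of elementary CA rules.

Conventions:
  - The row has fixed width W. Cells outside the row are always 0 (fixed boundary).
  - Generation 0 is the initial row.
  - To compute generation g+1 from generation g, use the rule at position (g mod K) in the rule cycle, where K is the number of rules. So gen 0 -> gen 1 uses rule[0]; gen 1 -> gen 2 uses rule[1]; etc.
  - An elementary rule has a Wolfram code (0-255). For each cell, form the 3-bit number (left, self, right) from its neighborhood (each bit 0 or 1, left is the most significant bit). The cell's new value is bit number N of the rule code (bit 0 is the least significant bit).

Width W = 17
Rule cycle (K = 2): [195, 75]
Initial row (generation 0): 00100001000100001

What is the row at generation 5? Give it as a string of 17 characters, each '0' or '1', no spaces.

Gen 0: 00100001000100001
Gen 1 (rule 195): 11001110011001110
Gen 2 (rule 75): 11011010111011010
Gen 3 (rule 195): 01001000011001000
Gen 4 (rule 75): 10010011111010011
Gen 5 (rule 195): 00100101111000101

Answer: 00100101111000101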